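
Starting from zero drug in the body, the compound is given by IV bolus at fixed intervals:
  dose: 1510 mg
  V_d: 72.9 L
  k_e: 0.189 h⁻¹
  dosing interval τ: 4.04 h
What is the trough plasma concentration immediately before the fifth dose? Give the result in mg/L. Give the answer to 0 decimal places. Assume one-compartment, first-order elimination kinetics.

17 mg/L

C₀ per dose = Dose / Vd = 1510 / 72.9 = 20.71 mg/L
Fraction remaining after one interval: r = e^(−kτ) = e^(−0.1890 × 4.04) = 0.4660
Before dose 5, 4 doses have been given (aged 1τ, 2τ, 3τ, 4τ).
C_trough = C₀ × (r + r² + … + r^4) = C₀ × r(1−r^4)/(1−r)
        = 20.71 × 0.4660 × (1 − 0.04716) / (1 − 0.4660) = 17.22 mg/L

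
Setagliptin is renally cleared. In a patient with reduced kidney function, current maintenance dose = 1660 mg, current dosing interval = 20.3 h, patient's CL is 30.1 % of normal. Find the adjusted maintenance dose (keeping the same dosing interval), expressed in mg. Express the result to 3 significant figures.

To keep the same average steady-state level, dosing rate must scale with clearance.
CL ratio = 30.1 / 100 = 0.3010
New dose (same interval) = 1660 × 0.3010 = 499.7 mg

500 mg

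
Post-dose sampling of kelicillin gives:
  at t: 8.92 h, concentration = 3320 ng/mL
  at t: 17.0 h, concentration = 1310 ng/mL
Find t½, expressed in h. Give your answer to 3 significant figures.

6.02 h

k = ln(C₁/C₂) / (t₂ − t₁) = ln(3320/1310) / (17.0 − 8.92)
  = 0.9299 / 8.080 = 0.1151 h⁻¹
t½ = ln2 / k = 0.693147 / 0.1151 = 6.022 h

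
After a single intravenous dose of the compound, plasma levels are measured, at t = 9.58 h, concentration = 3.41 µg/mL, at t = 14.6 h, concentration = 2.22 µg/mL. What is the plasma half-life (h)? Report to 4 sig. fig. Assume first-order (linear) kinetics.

k = ln(C₁/C₂) / (t₂ − t₁) = ln(3.41/2.22) / (14.6 − 9.58)
  = 0.4292 / 5.020 = 0.08550 h⁻¹
t½ = ln2 / k = 0.693147 / 0.08550 = 8.107 h

8.107 h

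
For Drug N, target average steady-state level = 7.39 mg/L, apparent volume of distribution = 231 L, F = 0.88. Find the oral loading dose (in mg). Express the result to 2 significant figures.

1900 mg

LD = Css × Vd / F = 7.39 × 231 / 0.88 = 1940 mg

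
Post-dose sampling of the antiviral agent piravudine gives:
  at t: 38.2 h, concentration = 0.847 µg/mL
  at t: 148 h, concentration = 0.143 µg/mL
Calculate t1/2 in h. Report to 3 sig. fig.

42.8 h

k = ln(C₁/C₂) / (t₂ − t₁) = ln(0.847/0.143) / (148 − 38.2)
  = 1.779 / 109.8 = 0.01620 h⁻¹
t½ = ln2 / k = 0.693147 / 0.01620 = 42.79 h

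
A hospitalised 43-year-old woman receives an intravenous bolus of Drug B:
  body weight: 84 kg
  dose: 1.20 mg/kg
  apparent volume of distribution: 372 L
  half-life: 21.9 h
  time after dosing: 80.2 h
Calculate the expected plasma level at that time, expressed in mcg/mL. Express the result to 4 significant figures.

Total dose = 1.20 × 84 = 100.8 mg
C₀ = Dose / Vd = 100.8 / 372 = 0.2710 mg/L
k = ln2 / t½ = 0.693147 / 21.9 = 0.03165 h⁻¹
C = C₀ · e^(−k·t) = 0.2710 × e^(−0.03165 × 80.2)
  = 0.2710 × 0.07900 = 0.02141 mg/L
(0.02141 mg/L = 0.02141 mcg/mL)

0.02141 mcg/mL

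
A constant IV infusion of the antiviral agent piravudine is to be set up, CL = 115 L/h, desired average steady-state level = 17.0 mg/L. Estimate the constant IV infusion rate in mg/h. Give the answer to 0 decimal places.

1955 mg/h

At steady state, infusion rate R₀ = Css × CL = 17.0 × 115.0 = 1955 mg/h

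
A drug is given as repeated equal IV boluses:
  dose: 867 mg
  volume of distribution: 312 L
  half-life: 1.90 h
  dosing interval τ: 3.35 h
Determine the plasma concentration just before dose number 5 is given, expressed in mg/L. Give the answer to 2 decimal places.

1.15 mg/L

C₀ per dose = Dose / Vd = 867 / 312 = 2.779 mg/L
k = ln2 / t½ = 0.693147 / 1.90 = 0.3648 h⁻¹
Fraction remaining after one interval: r = e^(−kτ) = e^(−0.3648 × 3.35) = 0.2946
Before dose 5, 4 doses have been given (aged 1τ, 2τ, 3τ, 4τ).
C_trough = C₀ × (r + r² + … + r^4) = C₀ × r(1−r^4)/(1−r)
        = 2.779 × 0.2946 × (1 − 0.007532) / (1 − 0.2946) = 1.152 mg/L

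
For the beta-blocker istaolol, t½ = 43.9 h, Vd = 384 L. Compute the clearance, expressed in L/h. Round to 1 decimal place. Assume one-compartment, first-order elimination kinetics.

k = ln2 / t½ = 0.693147 / 43.9 = 0.01579 h⁻¹
CL = k × Vd = 0.01579 × 384 = 6.063 L/h

6.1 L/h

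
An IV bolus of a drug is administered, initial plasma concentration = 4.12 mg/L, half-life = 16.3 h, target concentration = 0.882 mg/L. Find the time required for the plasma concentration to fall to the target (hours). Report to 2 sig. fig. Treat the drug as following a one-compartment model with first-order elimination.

36 h

k = ln2 / t½ = 0.693147 / 16.3 = 0.04252 h⁻¹
t = ln(C₀ / C) / k = ln(4.120 / 0.882) / 0.04252
  = ln(4.671) / 0.04252 = 1.541 / 0.04252 = 36.24 h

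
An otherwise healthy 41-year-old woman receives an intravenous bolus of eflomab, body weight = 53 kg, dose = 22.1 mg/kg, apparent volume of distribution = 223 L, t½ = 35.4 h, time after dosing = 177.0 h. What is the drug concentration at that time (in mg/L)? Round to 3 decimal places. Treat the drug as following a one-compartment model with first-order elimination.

Total dose = 22.1 × 53 = 1171 mg
C₀ = Dose / Vd = 1171 / 223 = 5.251 mg/L
k = ln2 / t½ = 0.693147 / 35.4 = 0.01958 h⁻¹
t / t½ = 177.0 / 35.4 = 5 half-lives
C = C₀ × (1/2)^5 = 5.251 × 0.03125 = 0.1641 mg/L

0.164 mg/L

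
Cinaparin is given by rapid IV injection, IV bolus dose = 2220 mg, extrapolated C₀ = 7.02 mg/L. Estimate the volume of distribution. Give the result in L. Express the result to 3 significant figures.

Vd = Dose / C₀ = 2220 / 7.02 = 316.2 L

316 L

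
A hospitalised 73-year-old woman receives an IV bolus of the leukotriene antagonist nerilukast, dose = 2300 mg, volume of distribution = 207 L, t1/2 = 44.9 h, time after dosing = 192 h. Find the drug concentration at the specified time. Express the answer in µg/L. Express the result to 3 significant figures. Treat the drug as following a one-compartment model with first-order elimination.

C₀ = Dose / Vd = 2300 / 207 = 11.11 mg/L
k = ln2 / t½ = 0.693147 / 44.9 = 0.01544 h⁻¹
C = C₀ · e^(−k·t) = 11.11 × e^(−0.01544 × 192)
  = 11.11 × 0.05159 = 0.5732 mg/L
Convert: 0.5732 mg/L × 1000 = 573.2 µg/L

573 µg/L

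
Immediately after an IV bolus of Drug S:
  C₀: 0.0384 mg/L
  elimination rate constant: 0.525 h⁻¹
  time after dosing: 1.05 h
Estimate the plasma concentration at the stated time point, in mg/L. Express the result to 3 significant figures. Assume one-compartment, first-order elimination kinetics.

0.0221 mg/L

C = C₀ · e^(−k·t) = 0.03840 × e^(−0.5250 × 1.05)
  = 0.03840 × 0.5762 = 0.02213 mg/L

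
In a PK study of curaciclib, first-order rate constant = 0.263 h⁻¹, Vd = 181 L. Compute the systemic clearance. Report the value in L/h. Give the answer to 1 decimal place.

CL = k × Vd = 0.263 × 181 = 47.60 L/h

47.6 L/h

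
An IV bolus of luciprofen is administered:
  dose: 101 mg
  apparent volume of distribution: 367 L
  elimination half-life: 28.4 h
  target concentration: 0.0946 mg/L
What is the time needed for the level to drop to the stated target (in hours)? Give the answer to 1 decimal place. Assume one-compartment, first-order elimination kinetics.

43.8 h

C₀ = Dose / Vd = 101.0 / 367 = 0.2752 mg/L
k = ln2 / t½ = 0.693147 / 28.4 = 0.02441 h⁻¹
t = ln(C₀ / C) / k = ln(0.2752 / 0.0946) / 0.02441
  = ln(2.909) / 0.02441 = 1.068 / 0.02441 = 43.75 h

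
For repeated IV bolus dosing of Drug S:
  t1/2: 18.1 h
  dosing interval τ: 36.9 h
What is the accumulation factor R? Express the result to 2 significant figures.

1.3

k = ln2 / t½ = 0.693147 / 18.1 = 0.03830 h⁻¹
e^(−kτ) = e^(−0.03830 × 36.9) = 0.2433
Accumulation ratio R = 1 / (1 − e^(−kτ)) = 1 / (1 − 0.2433) = 1.322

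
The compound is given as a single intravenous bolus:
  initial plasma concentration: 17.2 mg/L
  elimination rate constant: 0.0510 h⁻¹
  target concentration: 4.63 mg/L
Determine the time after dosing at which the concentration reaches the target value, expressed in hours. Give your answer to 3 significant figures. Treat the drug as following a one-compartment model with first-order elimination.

t = ln(C₀ / C) / k = ln(17.20 / 4.63) / 0.05100
  = ln(3.715) / 0.05100 = 1.312 / 0.05100 = 25.73 h

25.7 h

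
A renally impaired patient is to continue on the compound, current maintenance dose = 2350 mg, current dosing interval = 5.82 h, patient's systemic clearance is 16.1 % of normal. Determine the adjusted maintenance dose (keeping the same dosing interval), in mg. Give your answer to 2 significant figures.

To keep the same average steady-state level, dosing rate must scale with clearance.
CL ratio = 16.1 / 100 = 0.1610
New dose (same interval) = 2350 × 0.1610 = 378.4 mg

380 mg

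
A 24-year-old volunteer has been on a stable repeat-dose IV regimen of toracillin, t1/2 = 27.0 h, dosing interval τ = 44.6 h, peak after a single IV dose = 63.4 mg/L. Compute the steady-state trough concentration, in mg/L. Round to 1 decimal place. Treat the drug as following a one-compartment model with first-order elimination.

29.6 mg/L

k = ln2 / t½ = 0.693147 / 27.0 = 0.02567 h⁻¹
e^(−kτ) = e^(−0.02567 × 44.6) = 0.3183
Accumulation ratio R = 1 / (1 − e^(−kτ)) = 1 / (1 − 0.3183) = 1.467
Steady-state trough = C₀ × R × e^(−kτ) = 63.4 × 1.467 × 0.3183 = 29.60 mg/L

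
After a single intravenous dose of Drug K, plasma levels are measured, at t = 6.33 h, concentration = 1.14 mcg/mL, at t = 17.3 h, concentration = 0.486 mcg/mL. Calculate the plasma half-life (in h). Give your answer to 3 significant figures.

8.92 h

k = ln(C₁/C₂) / (t₂ − t₁) = ln(1.14/0.486) / (17.3 − 6.33)
  = 0.8526 / 10.97 = 0.07772 h⁻¹
t½ = ln2 / k = 0.693147 / 0.07772 = 8.919 h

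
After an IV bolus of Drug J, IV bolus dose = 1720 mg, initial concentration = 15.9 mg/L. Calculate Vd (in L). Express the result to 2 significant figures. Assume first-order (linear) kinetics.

110 L

Vd = Dose / C₀ = 1720 / 15.9 = 108.2 L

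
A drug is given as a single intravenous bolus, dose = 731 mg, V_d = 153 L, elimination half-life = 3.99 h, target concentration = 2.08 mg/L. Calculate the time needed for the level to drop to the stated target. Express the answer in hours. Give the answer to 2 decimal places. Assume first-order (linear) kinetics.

4.79 h

C₀ = Dose / Vd = 731.0 / 153 = 4.778 mg/L
k = ln2 / t½ = 0.693147 / 3.99 = 0.1737 h⁻¹
t = ln(C₀ / C) / k = ln(4.778 / 2.08) / 0.1737
  = ln(2.297) / 0.1737 = 0.8316 / 0.1737 = 4.788 h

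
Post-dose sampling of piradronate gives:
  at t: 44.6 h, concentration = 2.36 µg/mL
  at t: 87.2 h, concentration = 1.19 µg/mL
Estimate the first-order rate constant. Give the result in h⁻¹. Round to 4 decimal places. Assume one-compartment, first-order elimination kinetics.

0.0161 h⁻¹

k = ln(C₁/C₂) / (t₂ − t₁) = ln(2.36/1.19) / (87.2 − 44.6)
  = 0.6847 / 42.60 = 0.01607 h⁻¹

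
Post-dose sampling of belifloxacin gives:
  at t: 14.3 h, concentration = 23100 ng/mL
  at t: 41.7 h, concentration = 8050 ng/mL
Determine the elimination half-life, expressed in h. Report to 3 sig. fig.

18.0 h

k = ln(C₁/C₂) / (t₂ − t₁) = ln(23100/8050) / (41.7 − 14.3)
  = 1.054 / 27.40 = 0.03847 h⁻¹
t½ = ln2 / k = 0.693147 / 0.03847 = 18.02 h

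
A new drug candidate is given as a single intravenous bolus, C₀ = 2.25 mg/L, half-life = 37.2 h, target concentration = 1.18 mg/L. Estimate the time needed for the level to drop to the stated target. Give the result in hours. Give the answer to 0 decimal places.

k = ln2 / t½ = 0.693147 / 37.2 = 0.01863 h⁻¹
t = ln(C₀ / C) / k = ln(2.250 / 1.18) / 0.01863
  = ln(1.907) / 0.01863 = 0.6455 / 0.01863 = 34.65 h

35 h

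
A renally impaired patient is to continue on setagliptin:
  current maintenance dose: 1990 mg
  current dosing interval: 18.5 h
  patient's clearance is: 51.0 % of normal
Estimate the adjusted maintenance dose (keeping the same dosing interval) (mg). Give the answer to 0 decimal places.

1015 mg

To keep the same average steady-state level, dosing rate must scale with clearance.
CL ratio = 51.0 / 100 = 0.5100
New dose (same interval) = 1990 × 0.5100 = 1015 mg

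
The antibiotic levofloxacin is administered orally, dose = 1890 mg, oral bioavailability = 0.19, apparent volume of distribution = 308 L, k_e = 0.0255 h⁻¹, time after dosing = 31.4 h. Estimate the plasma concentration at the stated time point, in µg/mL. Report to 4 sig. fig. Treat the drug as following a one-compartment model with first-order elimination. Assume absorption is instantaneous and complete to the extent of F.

0.5235 µg/mL

Amount reaching circulation = F × Dose = 0.19 × 1890 = 359.1 mg
C₀ = F·Dose / Vd = 359.1 / 308 = 1.166 mg/L
C = C₀ · e^(−k·t) = 1.166 × e^(−0.02550 × 31.4)
  = 1.166 × 0.4490 = 0.5235 mg/L
(0.5235 mg/L = 0.5235 µg/mL)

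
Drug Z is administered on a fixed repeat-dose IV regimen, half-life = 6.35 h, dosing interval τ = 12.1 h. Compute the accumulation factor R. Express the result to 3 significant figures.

k = ln2 / t½ = 0.693147 / 6.35 = 0.1092 h⁻¹
e^(−kτ) = e^(−0.1092 × 12.1) = 0.2668
Accumulation ratio R = 1 / (1 − e^(−kτ)) = 1 / (1 − 0.2668) = 1.364

1.36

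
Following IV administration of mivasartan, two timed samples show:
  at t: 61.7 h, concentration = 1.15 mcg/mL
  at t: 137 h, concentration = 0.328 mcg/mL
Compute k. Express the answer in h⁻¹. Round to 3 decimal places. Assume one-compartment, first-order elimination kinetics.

0.017 h⁻¹

k = ln(C₁/C₂) / (t₂ − t₁) = ln(1.15/0.328) / (137 − 61.7)
  = 1.255 / 75.30 = 0.01667 h⁻¹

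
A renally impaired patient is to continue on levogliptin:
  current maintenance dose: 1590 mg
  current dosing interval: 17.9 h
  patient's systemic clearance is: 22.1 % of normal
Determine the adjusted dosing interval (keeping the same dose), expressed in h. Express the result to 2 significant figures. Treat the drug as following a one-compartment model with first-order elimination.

81 h

To keep the same average steady-state level, dosing rate must scale with clearance.
CL ratio = 22.1 / 100 = 0.2210
New interval (same dose) = 17.9 / 0.2210 = 81.00 h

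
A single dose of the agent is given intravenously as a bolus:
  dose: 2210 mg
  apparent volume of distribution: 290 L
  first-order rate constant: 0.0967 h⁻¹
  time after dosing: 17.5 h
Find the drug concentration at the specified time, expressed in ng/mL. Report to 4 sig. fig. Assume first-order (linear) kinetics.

C₀ = Dose / Vd = 2210 / 290 = 7.621 mg/L
C = C₀ · e^(−k·t) = 7.621 × e^(−0.09670 × 17.5)
  = 7.621 × 0.1841 = 1.403 mg/L
Convert: 1.403 mg/L × 1000 = 1403 ng/mL

1403 ng/mL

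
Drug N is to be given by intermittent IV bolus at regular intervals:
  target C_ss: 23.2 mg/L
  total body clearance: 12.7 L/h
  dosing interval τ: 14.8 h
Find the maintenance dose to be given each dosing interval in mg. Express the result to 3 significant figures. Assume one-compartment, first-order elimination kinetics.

At steady state, Dose/τ = Css × CL.
Dose = Css × CL × τ = 23.2 × 12.70 × 14.8 = 4361 mg

4360 mg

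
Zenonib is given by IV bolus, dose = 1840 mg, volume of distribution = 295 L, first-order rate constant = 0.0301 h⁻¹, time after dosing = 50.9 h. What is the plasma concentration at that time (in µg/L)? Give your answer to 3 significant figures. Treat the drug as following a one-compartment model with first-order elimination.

C₀ = Dose / Vd = 1840 / 295 = 6.237 mg/L
C = C₀ · e^(−k·t) = 6.237 × e^(−0.03010 × 50.9)
  = 6.237 × 0.2161 = 1.348 mg/L
Convert: 1.348 mg/L × 1000 = 1348 µg/L

1350 µg/L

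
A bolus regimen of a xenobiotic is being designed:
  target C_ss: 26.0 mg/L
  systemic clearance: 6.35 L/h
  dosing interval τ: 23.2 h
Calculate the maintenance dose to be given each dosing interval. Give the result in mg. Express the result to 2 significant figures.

At steady state, Dose/τ = Css × CL.
Dose = Css × CL × τ = 26.0 × 6.350 × 23.2 = 3830 mg

3800 mg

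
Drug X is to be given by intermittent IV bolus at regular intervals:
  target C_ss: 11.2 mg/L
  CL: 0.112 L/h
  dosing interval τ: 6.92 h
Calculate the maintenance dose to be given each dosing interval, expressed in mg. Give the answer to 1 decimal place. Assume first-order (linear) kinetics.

At steady state, Dose/τ = Css × CL.
Dose = Css × CL × τ = 11.2 × 0.1120 × 6.92 = 8.680 mg

8.7 mg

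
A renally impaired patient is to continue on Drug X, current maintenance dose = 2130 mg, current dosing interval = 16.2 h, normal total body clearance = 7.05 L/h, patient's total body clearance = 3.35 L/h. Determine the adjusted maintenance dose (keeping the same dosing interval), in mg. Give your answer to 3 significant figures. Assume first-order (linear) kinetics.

1010 mg

To keep the same average steady-state level, dosing rate must scale with clearance.
CL ratio = 3.35 / 7.05 = 0.4752
New dose (same interval) = 2130 × 0.4752 = 1012 mg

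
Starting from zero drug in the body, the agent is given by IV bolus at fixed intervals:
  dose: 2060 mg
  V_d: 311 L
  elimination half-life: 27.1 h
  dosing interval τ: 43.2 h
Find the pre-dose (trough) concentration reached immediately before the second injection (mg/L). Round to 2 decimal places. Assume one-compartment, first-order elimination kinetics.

C₀ per dose = Dose / Vd = 2060 / 311 = 6.624 mg/L
k = ln2 / t½ = 0.693147 / 27.1 = 0.02558 h⁻¹
Fraction remaining after one interval: r = e^(−kτ) = e^(−0.02558 × 43.2) = 0.3312
Before dose 2, 1 dose has been given (aged 1τ).
C_trough = C₀ × r = 6.624 × 0.3312 = 2.194 mg/L

2.19 mg/L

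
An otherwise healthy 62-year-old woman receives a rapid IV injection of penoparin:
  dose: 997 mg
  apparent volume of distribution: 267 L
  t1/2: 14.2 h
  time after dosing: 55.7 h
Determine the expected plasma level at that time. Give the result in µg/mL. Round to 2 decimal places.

C₀ = Dose / Vd = 997.0 / 267 = 3.734 mg/L
k = ln2 / t½ = 0.693147 / 14.2 = 0.04881 h⁻¹
C = C₀ · e^(−k·t) = 3.734 × e^(−0.04881 × 55.7)
  = 3.734 × 0.06596 = 0.2463 mg/L
(0.2463 mg/L = 0.2463 µg/mL)

0.25 µg/mL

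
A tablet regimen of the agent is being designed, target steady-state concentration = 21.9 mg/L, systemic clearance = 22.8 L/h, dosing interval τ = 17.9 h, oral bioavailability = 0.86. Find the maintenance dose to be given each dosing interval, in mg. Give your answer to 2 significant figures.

At steady state, F × (Dose/τ) = Css × CL.
Dose = Css × CL × τ / F = 21.9 × 22.80 × 17.9 / 0.86 = 10390 mg

10000 mg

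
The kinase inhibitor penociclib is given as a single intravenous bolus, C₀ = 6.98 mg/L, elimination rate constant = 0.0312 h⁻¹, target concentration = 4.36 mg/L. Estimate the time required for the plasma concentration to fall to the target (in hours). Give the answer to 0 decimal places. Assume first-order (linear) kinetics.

t = ln(C₀ / C) / k = ln(6.980 / 4.36) / 0.03120
  = ln(1.601) / 0.03120 = 0.4706 / 0.03120 = 15.08 h

15 h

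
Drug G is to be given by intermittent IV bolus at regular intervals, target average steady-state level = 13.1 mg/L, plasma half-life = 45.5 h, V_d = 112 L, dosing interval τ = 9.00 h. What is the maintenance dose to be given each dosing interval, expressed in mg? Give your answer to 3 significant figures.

k = ln2 / t½ = 0.693147 / 45.5 = 0.01523 h⁻¹
CL = k × Vd = 0.01523 × 112 = 1.706 L/h
At steady state, Dose/τ = Css × CL.
Dose = Css × CL × τ = 13.1 × 1.706 × 9.00 = 201.1 mg

201 mg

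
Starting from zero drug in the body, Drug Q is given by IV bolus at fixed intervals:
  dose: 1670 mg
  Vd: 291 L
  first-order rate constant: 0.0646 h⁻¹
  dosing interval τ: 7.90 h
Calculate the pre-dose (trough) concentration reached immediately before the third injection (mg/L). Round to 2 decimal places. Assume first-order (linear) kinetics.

5.51 mg/L

C₀ per dose = Dose / Vd = 1670 / 291 = 5.739 mg/L
Fraction remaining after one interval: r = e^(−kτ) = e^(−0.06460 × 7.90) = 0.6003
Before dose 3, 2 doses have been given (aged 1τ, 2τ).
C_trough = C₀ × (r + r²) = 5.739 × (0.6003 + 0.3604) = 5.513 mg/L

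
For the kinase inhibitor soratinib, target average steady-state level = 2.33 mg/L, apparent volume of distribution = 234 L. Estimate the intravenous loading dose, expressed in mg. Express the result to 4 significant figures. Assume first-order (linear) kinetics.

LD = Css × Vd = 2.33 × 234 = 545.2 mg

545.2 mg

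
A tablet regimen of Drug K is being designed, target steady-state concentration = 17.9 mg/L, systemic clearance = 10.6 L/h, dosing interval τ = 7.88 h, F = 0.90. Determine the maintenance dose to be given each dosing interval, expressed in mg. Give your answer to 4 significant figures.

1661 mg

At steady state, F × (Dose/τ) = Css × CL.
Dose = Css × CL × τ / F = 17.9 × 10.60 × 7.88 / 0.90 = 1661 mg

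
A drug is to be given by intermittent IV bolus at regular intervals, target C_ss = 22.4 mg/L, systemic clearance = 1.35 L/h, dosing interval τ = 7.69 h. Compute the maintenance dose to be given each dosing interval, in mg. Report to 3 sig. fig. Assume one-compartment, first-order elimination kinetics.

At steady state, Dose/τ = Css × CL.
Dose = Css × CL × τ = 22.4 × 1.350 × 7.69 = 232.5 mg

233 mg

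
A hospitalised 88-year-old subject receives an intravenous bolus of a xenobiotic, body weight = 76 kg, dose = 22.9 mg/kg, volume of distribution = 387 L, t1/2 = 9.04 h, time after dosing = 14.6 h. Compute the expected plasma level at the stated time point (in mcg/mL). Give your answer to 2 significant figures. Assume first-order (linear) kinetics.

1.5 mcg/mL

Total dose = 22.9 × 76 = 1740 mg
C₀ = Dose / Vd = 1740 / 387 = 4.496 mg/L
k = ln2 / t½ = 0.693147 / 9.04 = 0.07668 h⁻¹
C = C₀ · e^(−k·t) = 4.496 × e^(−0.07668 × 14.6)
  = 4.496 × 0.3264 = 1.467 mg/L
(1.467 mg/L = 1.467 mcg/mL)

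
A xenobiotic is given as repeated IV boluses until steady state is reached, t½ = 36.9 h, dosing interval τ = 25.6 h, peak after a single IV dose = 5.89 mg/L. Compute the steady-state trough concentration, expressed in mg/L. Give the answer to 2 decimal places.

9.54 mg/L

k = ln2 / t½ = 0.693147 / 36.9 = 0.01878 h⁻¹
e^(−kτ) = e^(−0.01878 × 25.6) = 0.6183
Accumulation ratio R = 1 / (1 − e^(−kτ)) = 1 / (1 − 0.6183) = 2.620
Steady-state trough = C₀ × R × e^(−kτ) = 5.89 × 2.620 × 0.6183 = 9.541 mg/L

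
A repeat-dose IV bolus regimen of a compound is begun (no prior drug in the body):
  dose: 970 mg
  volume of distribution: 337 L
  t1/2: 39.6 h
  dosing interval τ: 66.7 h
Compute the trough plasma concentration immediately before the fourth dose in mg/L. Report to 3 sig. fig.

C₀ per dose = Dose / Vd = 970 / 337 = 2.878 mg/L
k = ln2 / t½ = 0.693147 / 39.6 = 0.01750 h⁻¹
Fraction remaining after one interval: r = e^(−kτ) = e^(−0.01750 × 66.7) = 0.3112
Before dose 4, 3 doses have been given (aged 1τ, 2τ, 3τ).
C_trough = C₀ × (r + r² + … + r^3) = C₀ × r(1−r^3)/(1−r)
        = 2.878 × 0.3112 × (1 − 0.03014) / (1 − 0.3112) = 1.261 mg/L

1.26 mg/L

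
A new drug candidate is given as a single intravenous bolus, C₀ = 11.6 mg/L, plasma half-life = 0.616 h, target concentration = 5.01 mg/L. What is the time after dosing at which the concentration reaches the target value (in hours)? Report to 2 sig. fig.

0.75 h

k = ln2 / t½ = 0.693147 / 0.616 = 1.125 h⁻¹
t = ln(C₀ / C) / k = ln(11.60 / 5.01) / 1.125
  = ln(2.315) / 1.125 = 0.8394 / 1.125 = 0.7461 h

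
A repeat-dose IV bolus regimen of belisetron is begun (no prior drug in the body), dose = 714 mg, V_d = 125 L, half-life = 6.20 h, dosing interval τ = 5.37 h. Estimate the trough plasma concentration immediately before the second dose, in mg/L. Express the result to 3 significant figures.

3.13 mg/L

C₀ per dose = Dose / Vd = 714 / 125 = 5.712 mg/L
k = ln2 / t½ = 0.693147 / 6.20 = 0.1118 h⁻¹
Fraction remaining after one interval: r = e^(−kτ) = e^(−0.1118 × 5.37) = 0.5486
Before dose 2, 1 dose has been given (aged 1τ).
C_trough = C₀ × r = 5.712 × 0.5486 = 3.134 mg/L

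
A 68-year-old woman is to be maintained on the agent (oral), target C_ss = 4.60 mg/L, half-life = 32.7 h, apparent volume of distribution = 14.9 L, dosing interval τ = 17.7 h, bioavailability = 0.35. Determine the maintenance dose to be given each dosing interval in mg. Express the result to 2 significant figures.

k = ln2 / t½ = 0.693147 / 32.7 = 0.02120 h⁻¹
CL = k × Vd = 0.02120 × 14.9 = 0.3159 L/h
At steady state, F × (Dose/τ) = Css × CL.
Dose = Css × CL × τ / F = 4.60 × 0.3159 × 17.7 / 0.35 = 73.49 mg

73 mg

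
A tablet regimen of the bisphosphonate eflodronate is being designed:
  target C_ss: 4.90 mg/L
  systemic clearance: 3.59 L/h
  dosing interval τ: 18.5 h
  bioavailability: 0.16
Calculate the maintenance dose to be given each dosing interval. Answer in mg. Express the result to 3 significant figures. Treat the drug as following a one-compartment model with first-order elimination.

2030 mg

At steady state, F × (Dose/τ) = Css × CL.
Dose = Css × CL × τ / F = 4.90 × 3.590 × 18.5 / 0.16 = 2034 mg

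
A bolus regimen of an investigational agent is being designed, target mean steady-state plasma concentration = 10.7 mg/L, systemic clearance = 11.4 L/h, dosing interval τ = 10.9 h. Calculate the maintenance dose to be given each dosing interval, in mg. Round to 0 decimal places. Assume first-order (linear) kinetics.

1330 mg

At steady state, Dose/τ = Css × CL.
Dose = Css × CL × τ = 10.7 × 11.40 × 10.9 = 1330 mg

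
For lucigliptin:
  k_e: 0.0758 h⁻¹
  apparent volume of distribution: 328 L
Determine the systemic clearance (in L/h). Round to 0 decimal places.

25 L/h

CL = k × Vd = 0.0758 × 328 = 24.86 L/h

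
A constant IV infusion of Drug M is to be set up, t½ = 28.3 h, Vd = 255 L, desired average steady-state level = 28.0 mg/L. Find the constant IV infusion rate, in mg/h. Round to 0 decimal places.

175 mg/h

k = ln2 / t½ = 0.693147 / 28.3 = 0.02449 h⁻¹
CL = k × Vd = 0.02449 × 255 = 6.245 L/h
At steady state, infusion rate R₀ = Css × CL = 28.0 × 6.245 = 174.9 mg/h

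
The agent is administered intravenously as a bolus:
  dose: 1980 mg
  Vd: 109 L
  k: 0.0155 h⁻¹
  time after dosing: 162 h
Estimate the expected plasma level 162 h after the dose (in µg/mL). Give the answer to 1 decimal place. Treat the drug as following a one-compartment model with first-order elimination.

1.5 µg/mL

C₀ = Dose / Vd = 1980 / 109 = 18.17 mg/L
C = C₀ · e^(−k·t) = 18.17 × e^(−0.01550 × 162)
  = 18.17 × 0.08119 = 1.475 mg/L
(1.475 mg/L = 1.475 µg/mL)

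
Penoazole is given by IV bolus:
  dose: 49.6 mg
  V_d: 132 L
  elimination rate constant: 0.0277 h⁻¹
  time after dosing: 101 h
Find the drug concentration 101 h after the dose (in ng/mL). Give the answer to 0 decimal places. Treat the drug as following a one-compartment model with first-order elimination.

C₀ = Dose / Vd = 49.60 / 132 = 0.3758 mg/L
C = C₀ · e^(−k·t) = 0.3758 × e^(−0.02770 × 101)
  = 0.3758 × 0.06095 = 0.02291 mg/L
Convert: 0.02291 mg/L × 1000 = 22.91 ng/mL

23 ng/mL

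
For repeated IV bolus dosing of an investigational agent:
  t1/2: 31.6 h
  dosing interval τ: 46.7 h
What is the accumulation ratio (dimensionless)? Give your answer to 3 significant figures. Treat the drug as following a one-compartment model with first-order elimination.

k = ln2 / t½ = 0.693147 / 31.6 = 0.02194 h⁻¹
e^(−kτ) = e^(−0.02194 × 46.7) = 0.3589
Accumulation ratio R = 1 / (1 − e^(−kτ)) = 1 / (1 − 0.3589) = 1.560

1.56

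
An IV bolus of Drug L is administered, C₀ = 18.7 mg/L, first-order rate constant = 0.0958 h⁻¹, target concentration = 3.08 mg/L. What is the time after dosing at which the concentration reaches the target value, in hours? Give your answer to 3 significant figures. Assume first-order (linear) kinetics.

18.8 h

t = ln(C₀ / C) / k = ln(18.70 / 3.08) / 0.09580
  = ln(6.071) / 0.09580 = 1.804 / 0.09580 = 18.83 h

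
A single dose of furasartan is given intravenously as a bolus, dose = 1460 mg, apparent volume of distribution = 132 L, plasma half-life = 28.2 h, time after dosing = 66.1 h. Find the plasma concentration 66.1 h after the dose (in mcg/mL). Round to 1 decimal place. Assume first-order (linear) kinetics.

2.2 mcg/mL

C₀ = Dose / Vd = 1460 / 132 = 11.06 mg/L
k = ln2 / t½ = 0.693147 / 28.2 = 0.02458 h⁻¹
C = C₀ · e^(−k·t) = 11.06 × e^(−0.02458 × 66.1)
  = 11.06 × 0.1970 = 2.179 mg/L
(2.179 mg/L = 2.179 mcg/mL)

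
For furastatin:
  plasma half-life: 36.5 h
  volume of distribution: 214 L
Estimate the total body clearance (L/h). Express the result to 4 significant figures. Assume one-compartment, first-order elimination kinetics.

k = ln2 / t½ = 0.693147 / 36.5 = 0.01899 h⁻¹
CL = k × Vd = 0.01899 × 214 = 4.064 L/h

4.064 L/h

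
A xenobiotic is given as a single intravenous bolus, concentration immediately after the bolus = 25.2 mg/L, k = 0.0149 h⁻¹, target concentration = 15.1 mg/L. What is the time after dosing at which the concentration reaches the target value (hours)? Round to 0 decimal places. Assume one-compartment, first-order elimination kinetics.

t = ln(C₀ / C) / k = ln(25.20 / 15.1) / 0.01490
  = ln(1.669) / 0.01490 = 0.5122 / 0.01490 = 34.38 h

34 h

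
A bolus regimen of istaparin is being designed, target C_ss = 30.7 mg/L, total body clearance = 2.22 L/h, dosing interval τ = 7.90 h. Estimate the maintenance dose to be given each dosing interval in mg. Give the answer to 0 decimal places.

538 mg

At steady state, Dose/τ = Css × CL.
Dose = Css × CL × τ = 30.7 × 2.220 × 7.90 = 538.4 mg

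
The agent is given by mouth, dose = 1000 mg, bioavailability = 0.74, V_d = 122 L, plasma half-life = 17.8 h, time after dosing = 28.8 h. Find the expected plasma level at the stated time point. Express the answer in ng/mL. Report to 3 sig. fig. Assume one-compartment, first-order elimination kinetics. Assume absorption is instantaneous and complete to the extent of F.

1980 ng/mL

Amount reaching circulation = F × Dose = 0.74 × 1000 = 740.0 mg
C₀ = F·Dose / Vd = 740.0 / 122 = 6.066 mg/L
k = ln2 / t½ = 0.693147 / 17.8 = 0.03894 h⁻¹
C = C₀ · e^(−k·t) = 6.066 × e^(−0.03894 × 28.8)
  = 6.066 × 0.3258 = 1.976 mg/L
Convert: 1.976 mg/L × 1000 = 1976 ng/mL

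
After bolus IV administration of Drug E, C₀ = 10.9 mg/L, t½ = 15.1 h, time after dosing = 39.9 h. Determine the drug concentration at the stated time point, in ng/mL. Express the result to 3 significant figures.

1750 ng/mL

k = ln2 / t½ = 0.693147 / 15.1 = 0.04590 h⁻¹
C = C₀ · e^(−k·t) = 10.90 × e^(−0.04590 × 39.9)
  = 10.90 × 0.1602 = 1.746 mg/L
Convert: 1.746 mg/L × 1000 = 1746 ng/mL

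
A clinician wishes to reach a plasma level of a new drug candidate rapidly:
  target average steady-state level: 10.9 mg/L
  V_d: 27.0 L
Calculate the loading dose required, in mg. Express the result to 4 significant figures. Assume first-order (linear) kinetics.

294.3 mg

LD = Css × Vd = 10.9 × 27.0 = 294.3 mg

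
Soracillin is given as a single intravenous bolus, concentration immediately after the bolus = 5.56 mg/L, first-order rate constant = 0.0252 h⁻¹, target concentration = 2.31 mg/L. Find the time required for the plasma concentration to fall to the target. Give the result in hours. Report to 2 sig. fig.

35 h

t = ln(C₀ / C) / k = ln(5.560 / 2.31) / 0.02520
  = ln(2.407) / 0.02520 = 0.8784 / 0.02520 = 34.86 h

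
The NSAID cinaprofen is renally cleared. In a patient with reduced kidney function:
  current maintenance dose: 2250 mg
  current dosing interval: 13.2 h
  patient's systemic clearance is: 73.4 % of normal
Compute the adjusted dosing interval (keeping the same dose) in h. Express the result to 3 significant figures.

18.0 h

To keep the same average steady-state level, dosing rate must scale with clearance.
CL ratio = 73.4 / 100 = 0.7340
New interval (same dose) = 13.2 / 0.7340 = 17.98 h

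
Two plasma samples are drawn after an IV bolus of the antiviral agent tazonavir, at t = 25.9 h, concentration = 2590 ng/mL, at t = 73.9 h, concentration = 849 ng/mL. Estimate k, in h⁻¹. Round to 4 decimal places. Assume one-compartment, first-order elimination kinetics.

k = ln(C₁/C₂) / (t₂ − t₁) = ln(2590/849) / (73.9 − 25.9)
  = 1.115 / 48.00 = 0.02323 h⁻¹

0.0232 h⁻¹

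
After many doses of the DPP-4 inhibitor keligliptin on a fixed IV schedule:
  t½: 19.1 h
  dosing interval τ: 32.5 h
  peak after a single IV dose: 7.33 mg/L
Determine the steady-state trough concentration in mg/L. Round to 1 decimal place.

3.3 mg/L

k = ln2 / t½ = 0.693147 / 19.1 = 0.03629 h⁻¹
e^(−kτ) = e^(−0.03629 × 32.5) = 0.3075
Accumulation ratio R = 1 / (1 − e^(−kτ)) = 1 / (1 − 0.3075) = 1.444
Steady-state trough = C₀ × R × e^(−kτ) = 7.33 × 1.444 × 0.3075 = 3.255 mg/L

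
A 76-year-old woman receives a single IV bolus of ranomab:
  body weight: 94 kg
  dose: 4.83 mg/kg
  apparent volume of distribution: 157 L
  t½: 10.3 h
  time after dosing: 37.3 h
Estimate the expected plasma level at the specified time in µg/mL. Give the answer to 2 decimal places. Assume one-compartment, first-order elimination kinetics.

0.23 µg/mL

Total dose = 4.83 × 94 = 454.0 mg
C₀ = Dose / Vd = 454.0 / 157 = 2.892 mg/L
k = ln2 / t½ = 0.693147 / 10.3 = 0.06730 h⁻¹
C = C₀ · e^(−k·t) = 2.892 × e^(−0.06730 × 37.3)
  = 2.892 × 0.08124 = 0.2349 mg/L
(0.2349 mg/L = 0.2349 µg/mL)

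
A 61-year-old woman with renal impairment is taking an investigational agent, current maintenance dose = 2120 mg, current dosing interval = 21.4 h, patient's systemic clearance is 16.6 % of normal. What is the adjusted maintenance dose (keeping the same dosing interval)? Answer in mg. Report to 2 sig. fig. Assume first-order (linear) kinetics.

To keep the same average steady-state level, dosing rate must scale with clearance.
CL ratio = 16.6 / 100 = 0.1660
New dose (same interval) = 2120 × 0.1660 = 351.9 mg

350 mg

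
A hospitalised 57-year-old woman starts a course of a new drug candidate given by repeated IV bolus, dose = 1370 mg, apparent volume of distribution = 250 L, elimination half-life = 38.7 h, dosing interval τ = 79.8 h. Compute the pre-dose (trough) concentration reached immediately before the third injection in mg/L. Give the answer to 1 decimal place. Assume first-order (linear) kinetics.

1.6 mg/L

C₀ per dose = Dose / Vd = 1370 / 250 = 5.480 mg/L
k = ln2 / t½ = 0.693147 / 38.7 = 0.01791 h⁻¹
Fraction remaining after one interval: r = e^(−kτ) = e^(−0.01791 × 79.8) = 0.2395
Before dose 3, 2 doses have been given (aged 1τ, 2τ).
C_trough = C₀ × (r + r²) = 5.480 × (0.2395 + 0.05736) = 1.627 mg/L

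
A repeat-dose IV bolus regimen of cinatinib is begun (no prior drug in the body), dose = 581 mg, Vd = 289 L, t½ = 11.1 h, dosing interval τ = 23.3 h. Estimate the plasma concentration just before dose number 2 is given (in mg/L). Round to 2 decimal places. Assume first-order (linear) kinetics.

0.47 mg/L

C₀ per dose = Dose / Vd = 581 / 289 = 2.010 mg/L
k = ln2 / t½ = 0.693147 / 11.1 = 0.06245 h⁻¹
Fraction remaining after one interval: r = e^(−kτ) = e^(−0.06245 × 23.3) = 0.2334
Before dose 2, 1 dose has been given (aged 1τ).
C_trough = C₀ × r = 2.010 × 0.2334 = 0.4691 mg/L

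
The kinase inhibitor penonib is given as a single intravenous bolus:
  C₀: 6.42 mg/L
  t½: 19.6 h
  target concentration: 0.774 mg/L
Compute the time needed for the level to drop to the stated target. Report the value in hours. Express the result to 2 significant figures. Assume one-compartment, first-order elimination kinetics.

60 h

k = ln2 / t½ = 0.693147 / 19.6 = 0.03536 h⁻¹
t = ln(C₀ / C) / k = ln(6.420 / 0.774) / 0.03536
  = ln(8.295) / 0.03536 = 2.116 / 0.03536 = 59.84 h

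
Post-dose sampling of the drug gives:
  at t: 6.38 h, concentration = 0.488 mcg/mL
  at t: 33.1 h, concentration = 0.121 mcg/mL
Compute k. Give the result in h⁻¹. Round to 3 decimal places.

k = ln(C₁/C₂) / (t₂ − t₁) = ln(0.488/0.121) / (33.1 − 6.38)
  = 1.395 / 26.72 = 0.05221 h⁻¹

0.052 h⁻¹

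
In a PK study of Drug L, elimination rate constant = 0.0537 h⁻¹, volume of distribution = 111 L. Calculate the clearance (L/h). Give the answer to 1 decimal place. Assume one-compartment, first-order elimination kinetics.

CL = k × Vd = 0.0537 × 111 = 5.961 L/h

6.0 L/h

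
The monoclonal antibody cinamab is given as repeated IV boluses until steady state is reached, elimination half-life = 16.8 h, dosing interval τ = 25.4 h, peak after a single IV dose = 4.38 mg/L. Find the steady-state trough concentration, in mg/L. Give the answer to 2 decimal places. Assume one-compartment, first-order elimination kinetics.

k = ln2 / t½ = 0.693147 / 16.8 = 0.04126 h⁻¹
e^(−kτ) = e^(−0.04126 × 25.4) = 0.3506
Accumulation ratio R = 1 / (1 − e^(−kτ)) = 1 / (1 − 0.3506) = 1.540
Steady-state trough = C₀ × R × e^(−kτ) = 4.38 × 1.540 × 0.3506 = 2.365 mg/L

2.37 mg/L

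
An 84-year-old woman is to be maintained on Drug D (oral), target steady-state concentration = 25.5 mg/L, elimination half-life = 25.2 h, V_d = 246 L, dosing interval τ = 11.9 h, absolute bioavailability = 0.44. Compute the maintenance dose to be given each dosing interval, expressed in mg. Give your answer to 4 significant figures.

4667 mg

k = ln2 / t½ = 0.693147 / 25.2 = 0.02751 h⁻¹
CL = k × Vd = 0.02751 × 246 = 6.767 L/h
At steady state, F × (Dose/τ) = Css × CL.
Dose = Css × CL × τ / F = 25.5 × 6.767 × 11.9 / 0.44 = 4667 mg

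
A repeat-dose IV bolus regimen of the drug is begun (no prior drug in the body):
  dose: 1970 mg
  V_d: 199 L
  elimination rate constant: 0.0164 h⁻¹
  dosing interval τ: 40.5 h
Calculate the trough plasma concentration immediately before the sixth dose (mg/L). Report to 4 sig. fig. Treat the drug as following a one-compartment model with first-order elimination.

10.12 mg/L

C₀ per dose = Dose / Vd = 1970 / 199 = 9.899 mg/L
Fraction remaining after one interval: r = e^(−kτ) = e^(−0.01640 × 40.5) = 0.5147
Before dose 6, 5 doses have been given (aged 1τ, 2τ, 3τ, 4τ, 5τ).
C_trough = C₀ × (r + r² + … + r^5) = C₀ × r(1−r^5)/(1−r)
        = 9.899 × 0.5147 × (1 − 0.03612) / (1 − 0.5147) = 10.12 mg/L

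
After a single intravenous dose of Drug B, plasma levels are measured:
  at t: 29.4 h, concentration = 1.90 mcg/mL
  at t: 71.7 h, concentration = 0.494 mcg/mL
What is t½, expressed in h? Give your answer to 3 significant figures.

21.8 h

k = ln(C₁/C₂) / (t₂ − t₁) = ln(1.90/0.494) / (71.7 − 29.4)
  = 1.347 / 42.30 = 0.03184 h⁻¹
t½ = ln2 / k = 0.693147 / 0.03184 = 21.77 h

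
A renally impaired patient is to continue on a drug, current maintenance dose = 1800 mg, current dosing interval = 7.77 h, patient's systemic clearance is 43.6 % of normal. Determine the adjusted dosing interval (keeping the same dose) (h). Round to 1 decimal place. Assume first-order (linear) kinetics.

17.8 h

To keep the same average steady-state level, dosing rate must scale with clearance.
CL ratio = 43.6 / 100 = 0.4360
New interval (same dose) = 7.77 / 0.4360 = 17.82 h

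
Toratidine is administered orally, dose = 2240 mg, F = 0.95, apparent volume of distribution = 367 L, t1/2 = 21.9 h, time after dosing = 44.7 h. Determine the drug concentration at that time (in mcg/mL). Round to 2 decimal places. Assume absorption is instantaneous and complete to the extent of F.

Amount reaching circulation = F × Dose = 0.95 × 2240 = 2128 mg
C₀ = F·Dose / Vd = 2128 / 367 = 5.798 mg/L
k = ln2 / t½ = 0.693147 / 21.9 = 0.03165 h⁻¹
C = C₀ · e^(−k·t) = 5.798 × e^(−0.03165 × 44.7)
  = 5.798 × 0.2430 = 1.409 mg/L
(1.409 mg/L = 1.409 mcg/mL)

1.41 mcg/mL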